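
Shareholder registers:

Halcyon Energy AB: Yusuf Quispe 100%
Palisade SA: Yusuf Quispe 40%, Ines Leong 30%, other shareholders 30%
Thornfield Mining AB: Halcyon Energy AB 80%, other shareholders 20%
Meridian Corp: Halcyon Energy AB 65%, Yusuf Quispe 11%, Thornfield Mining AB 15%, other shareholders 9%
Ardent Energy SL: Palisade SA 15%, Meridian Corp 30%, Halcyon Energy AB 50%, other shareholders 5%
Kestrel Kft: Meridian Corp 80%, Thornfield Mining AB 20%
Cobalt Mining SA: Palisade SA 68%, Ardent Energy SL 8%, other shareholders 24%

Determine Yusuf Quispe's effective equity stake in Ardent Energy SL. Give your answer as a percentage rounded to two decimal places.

82.40%

Yusuf reaches Ardent along 5 paths.
Via Palisade: 40% × 15% = 6%.
Via Halcyon → Meridian: 100% × 65% × 30% = 19.5%.
Via Meridian: 11% × 30% = 3.3%.
Via Halcyon → Thornfield → Meridian: 100% × 80% × 15% × 30% = 3.6%.
Via Halcyon: 100% × 50% = 50%.
Total: 6% + 19.5% + 3.3% + 3.6% + 50% = 82.4%.
Rounded: 82.40%.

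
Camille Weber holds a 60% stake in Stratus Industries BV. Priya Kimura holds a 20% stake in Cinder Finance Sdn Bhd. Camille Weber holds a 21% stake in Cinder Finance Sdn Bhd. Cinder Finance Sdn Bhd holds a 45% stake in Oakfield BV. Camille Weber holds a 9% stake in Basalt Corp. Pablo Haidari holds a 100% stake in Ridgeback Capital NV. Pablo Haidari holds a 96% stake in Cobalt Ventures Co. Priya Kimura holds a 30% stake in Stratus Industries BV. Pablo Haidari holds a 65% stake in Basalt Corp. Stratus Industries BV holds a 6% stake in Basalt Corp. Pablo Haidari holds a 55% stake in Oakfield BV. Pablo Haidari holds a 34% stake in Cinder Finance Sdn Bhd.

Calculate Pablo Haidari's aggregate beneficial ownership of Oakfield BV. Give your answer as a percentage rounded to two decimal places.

Pablo reaches Oakfield along 2 paths.
Via Cinder: 34% × 45% = 15.3%.
Direct stake: 55% = 55%.
Total: 15.3% + 55% = 70.3%.
Rounded: 70.30%.

70.30%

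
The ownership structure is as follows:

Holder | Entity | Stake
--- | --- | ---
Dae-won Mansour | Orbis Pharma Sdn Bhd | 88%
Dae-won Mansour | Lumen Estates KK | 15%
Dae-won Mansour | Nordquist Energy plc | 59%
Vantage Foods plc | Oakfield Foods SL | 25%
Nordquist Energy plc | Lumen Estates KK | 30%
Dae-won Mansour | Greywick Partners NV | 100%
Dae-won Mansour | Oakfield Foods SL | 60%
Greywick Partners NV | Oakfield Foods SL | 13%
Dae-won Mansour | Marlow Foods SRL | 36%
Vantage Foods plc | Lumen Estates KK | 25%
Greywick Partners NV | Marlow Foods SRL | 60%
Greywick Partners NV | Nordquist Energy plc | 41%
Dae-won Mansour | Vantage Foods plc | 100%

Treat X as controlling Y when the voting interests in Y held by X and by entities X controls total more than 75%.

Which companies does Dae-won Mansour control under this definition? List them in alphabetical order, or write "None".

Dae-won holds 100% of Vantage, so Dae-won controls Vantage.
Dae-won holds 100% of Greywick, so Dae-won controls Greywick.
Dae-won and Greywick together hold 59% + 41% = 100% of Nordquist, so Dae-won controls Nordquist.
Dae-won holds 88% of Orbis, so Dae-won controls Orbis.
Dae-won and Greywick and Vantage together hold 60% + 13% + 25% = 98% of Oakfield, so Dae-won controls Oakfield.
Dae-won and Greywick together hold 36% + 60% = 96% of Marlow, so Dae-won controls Marlow.
No other company's threshold is met.

Greywick Partners NV, Marlow Foods SRL, Nordquist Energy plc, Oakfield Foods SL, Orbis Pharma Sdn Bhd, Vantage Foods plc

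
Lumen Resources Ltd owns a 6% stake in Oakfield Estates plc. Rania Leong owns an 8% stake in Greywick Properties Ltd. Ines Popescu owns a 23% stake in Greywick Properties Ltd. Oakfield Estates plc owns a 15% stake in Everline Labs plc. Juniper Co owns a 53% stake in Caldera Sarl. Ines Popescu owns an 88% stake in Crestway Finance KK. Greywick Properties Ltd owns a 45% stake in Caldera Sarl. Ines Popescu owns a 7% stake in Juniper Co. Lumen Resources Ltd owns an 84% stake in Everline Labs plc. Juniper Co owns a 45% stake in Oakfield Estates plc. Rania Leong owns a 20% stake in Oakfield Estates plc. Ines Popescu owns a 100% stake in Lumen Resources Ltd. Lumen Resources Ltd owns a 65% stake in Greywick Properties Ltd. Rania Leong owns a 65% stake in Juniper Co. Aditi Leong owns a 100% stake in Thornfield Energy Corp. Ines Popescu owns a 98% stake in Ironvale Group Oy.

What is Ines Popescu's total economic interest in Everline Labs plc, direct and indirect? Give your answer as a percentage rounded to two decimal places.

85.37%

Ines reaches Everline along 3 paths.
Via Juniper → Oakfield: 7% × 45% × 15% = 0.4725%.
Via Lumen → Oakfield: 100% × 6% × 15% = 0.9%.
Via Lumen: 100% × 84% = 84%.
Total: 0.4725% + 0.9% + 84% = 85.3725%.
Rounded: 85.37%.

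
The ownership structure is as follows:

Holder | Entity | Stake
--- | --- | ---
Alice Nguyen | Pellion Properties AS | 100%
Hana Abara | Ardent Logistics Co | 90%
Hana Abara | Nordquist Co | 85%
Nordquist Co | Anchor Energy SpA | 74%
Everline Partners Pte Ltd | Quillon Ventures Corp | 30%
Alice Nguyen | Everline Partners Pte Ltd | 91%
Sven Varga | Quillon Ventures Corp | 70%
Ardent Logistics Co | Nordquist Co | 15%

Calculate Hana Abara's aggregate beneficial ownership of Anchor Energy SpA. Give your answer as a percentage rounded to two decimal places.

Hana reaches Anchor along 2 paths.
Via Ardent → Nordquist: 90% × 15% × 74% = 9.99%.
Via Nordquist: 85% × 74% = 62.9%.
Total: 9.99% + 62.9% = 72.89%.

72.89%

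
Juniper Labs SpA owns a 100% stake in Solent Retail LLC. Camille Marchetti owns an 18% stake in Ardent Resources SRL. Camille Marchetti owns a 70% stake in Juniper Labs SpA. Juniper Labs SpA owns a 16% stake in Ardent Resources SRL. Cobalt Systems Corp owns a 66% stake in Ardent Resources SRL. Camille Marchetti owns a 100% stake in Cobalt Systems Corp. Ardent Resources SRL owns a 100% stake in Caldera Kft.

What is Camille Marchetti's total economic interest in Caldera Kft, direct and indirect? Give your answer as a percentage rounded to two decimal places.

95.20%

Camille reaches Caldera along 3 paths.
Via Juniper → Ardent: 70% × 16% × 100% = 11.2%.
Via Ardent: 18% × 100% = 18%.
Via Cobalt → Ardent: 100% × 66% × 100% = 66%.
Total: 11.2% + 18% + 66% = 95.2%.
Rounded: 95.20%.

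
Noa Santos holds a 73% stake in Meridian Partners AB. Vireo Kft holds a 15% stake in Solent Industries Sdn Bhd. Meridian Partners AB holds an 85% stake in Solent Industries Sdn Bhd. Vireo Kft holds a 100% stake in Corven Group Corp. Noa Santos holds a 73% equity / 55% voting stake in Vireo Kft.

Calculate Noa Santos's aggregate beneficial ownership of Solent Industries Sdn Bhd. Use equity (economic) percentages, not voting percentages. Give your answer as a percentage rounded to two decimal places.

Noa reaches Solent along 2 paths.
Via Meridian: 73% × 85% = 62.05%.
Via Vireo: 73% × 15% = 10.95%.
Total: 62.05% + 10.95% = 73%.
Rounded: 73.00%.

73.00%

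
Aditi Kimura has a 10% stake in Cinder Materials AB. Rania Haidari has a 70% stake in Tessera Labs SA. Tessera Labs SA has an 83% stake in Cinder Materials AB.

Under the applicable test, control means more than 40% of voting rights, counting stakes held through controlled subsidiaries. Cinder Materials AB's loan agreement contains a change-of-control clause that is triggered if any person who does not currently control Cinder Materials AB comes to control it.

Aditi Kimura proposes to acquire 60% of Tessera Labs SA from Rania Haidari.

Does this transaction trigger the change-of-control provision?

The purchase adds only to Aditi's holdings (Rania's stake shrinks), so Aditi is the only person who could newly come to control Cinder.
Aditi's largest direct stake is 10% in Cinder, which does not meet the threshold, so Aditi controls no company.
In Cinder, Aditi's side holds only 10%, not > 40%.
So before the transaction, Aditi does not control Cinder.
After the purchase, Aditi holds 60% of Tessera directly, and Rania's stake falls to 10%.
Aditi holds 60% of Tessera, so Aditi controls Tessera.
Tessera and Aditi together hold 83% + 10% = 93% of Cinder, so Aditi controls Cinder.
Aditi did not control Cinder before and does after, so the clause is triggered.

Yes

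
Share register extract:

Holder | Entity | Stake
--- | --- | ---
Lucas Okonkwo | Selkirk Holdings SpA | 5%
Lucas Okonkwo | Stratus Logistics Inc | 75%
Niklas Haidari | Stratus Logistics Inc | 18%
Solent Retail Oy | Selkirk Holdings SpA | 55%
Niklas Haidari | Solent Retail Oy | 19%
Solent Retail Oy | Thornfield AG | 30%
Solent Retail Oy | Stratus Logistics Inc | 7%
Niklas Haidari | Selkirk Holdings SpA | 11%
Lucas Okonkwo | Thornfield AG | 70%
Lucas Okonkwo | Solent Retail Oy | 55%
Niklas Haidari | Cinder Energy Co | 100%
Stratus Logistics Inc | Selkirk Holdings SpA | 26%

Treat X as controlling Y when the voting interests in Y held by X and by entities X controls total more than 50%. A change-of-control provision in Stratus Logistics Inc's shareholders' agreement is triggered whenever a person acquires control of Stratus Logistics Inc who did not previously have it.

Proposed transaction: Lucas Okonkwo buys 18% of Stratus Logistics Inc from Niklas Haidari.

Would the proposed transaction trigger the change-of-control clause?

No

The purchase adds only to Lucas's holdings (Niklas's stake shrinks), so Lucas is the only person who could newly come to control Stratus.
Lucas holds 55% of Solent, so Lucas controls Solent.
Solent and Lucas together hold 7% + 75% = 82% of Stratus, so Lucas controls Stratus.
So Lucas already controls Stratus before the transaction.
After the purchase, Lucas's direct stake in Stratus rises to 75% + 18% = 93%, and Niklas's stake falls to 0%.
Lucas controlled Stratus already, so this is not a new person acquiring control; every other person's position is unchanged or reduced.
No new person acquires control, so the clause is not triggered.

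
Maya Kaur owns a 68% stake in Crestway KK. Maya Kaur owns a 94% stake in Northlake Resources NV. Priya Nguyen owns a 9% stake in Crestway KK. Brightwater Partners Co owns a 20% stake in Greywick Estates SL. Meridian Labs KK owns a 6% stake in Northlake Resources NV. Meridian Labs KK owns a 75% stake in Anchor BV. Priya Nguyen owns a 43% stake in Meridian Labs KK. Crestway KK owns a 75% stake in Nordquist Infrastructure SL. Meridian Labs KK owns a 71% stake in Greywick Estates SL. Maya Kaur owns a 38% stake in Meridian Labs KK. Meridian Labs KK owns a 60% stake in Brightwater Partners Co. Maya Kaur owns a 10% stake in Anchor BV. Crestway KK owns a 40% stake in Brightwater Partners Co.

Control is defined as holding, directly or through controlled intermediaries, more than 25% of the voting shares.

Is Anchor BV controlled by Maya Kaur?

Maya holds 38% of Meridian, so Maya controls Meridian.
Maya and Meridian together hold 10% + 75% = 85% of Anchor, so Maya controls Anchor.

Yes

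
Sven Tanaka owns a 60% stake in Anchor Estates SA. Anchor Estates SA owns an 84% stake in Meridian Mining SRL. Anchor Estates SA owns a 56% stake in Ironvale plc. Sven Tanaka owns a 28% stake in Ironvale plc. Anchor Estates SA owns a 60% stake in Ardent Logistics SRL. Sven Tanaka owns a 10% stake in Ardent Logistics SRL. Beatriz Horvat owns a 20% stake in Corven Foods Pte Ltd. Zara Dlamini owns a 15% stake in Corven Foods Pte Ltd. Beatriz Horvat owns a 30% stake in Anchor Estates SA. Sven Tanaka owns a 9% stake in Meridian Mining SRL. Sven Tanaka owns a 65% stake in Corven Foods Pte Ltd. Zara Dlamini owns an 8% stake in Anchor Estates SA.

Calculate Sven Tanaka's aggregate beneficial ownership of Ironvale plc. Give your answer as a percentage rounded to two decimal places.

61.60%

Sven reaches Ironvale along 2 paths.
Direct stake: 28% = 28%.
Via Anchor: 60% × 56% = 33.6%.
Total: 28% + 33.6% = 61.6%.
Rounded: 61.60%.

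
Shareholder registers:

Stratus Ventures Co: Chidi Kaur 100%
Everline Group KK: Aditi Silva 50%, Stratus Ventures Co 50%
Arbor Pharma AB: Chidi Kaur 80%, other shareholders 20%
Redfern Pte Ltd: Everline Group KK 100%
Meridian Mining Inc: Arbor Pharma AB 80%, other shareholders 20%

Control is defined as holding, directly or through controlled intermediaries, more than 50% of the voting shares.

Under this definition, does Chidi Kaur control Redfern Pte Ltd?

No

Chidi holds 100% of Stratus, so Chidi controls Stratus.
Chidi holds 80% of Arbor, so Chidi controls Arbor.
Arbor holds 80% of Meridian, so Chidi controls Meridian.
Neither Chidi nor any entity Chidi controls holds any voting interest in Redfern.
So Chidi does not control Redfern.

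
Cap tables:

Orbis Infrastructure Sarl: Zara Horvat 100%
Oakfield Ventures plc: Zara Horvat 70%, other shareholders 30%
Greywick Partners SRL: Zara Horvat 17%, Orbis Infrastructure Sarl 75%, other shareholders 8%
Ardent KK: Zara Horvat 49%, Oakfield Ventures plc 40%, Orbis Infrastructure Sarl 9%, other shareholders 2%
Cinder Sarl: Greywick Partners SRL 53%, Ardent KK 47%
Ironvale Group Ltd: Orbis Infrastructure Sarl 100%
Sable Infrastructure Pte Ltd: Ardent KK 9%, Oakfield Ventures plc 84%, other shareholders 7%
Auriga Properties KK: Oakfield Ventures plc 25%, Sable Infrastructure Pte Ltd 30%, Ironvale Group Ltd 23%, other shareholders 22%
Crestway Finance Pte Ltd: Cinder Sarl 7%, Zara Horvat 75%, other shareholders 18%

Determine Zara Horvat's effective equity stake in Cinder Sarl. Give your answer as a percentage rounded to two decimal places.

Zara reaches Cinder along 5 paths.
Via Greywick: 17% × 53% = 9.01%.
Via Orbis → Greywick: 100% × 75% × 53% = 39.75%.
Via Ardent: 49% × 47% = 23.03%.
Via Oakfield → Ardent: 70% × 40% × 47% = 13.16%.
Via Orbis → Ardent: 100% × 9% × 47% = 4.23%.
Total: 9.01% + 39.75% + 23.03% + 13.16% + 4.23% = 89.18%.

89.18%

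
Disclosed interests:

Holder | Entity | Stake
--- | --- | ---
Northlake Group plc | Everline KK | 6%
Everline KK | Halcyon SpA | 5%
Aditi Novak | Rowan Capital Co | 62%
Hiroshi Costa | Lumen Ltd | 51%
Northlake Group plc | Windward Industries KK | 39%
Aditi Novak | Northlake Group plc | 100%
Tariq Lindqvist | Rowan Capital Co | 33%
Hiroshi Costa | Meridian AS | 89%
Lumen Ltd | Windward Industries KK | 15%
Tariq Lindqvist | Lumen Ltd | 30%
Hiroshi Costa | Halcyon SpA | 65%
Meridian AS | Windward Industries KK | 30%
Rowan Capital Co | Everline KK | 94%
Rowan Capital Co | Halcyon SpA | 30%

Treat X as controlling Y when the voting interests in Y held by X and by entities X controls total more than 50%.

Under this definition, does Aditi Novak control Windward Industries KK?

No

Aditi holds 62% of Rowan, so Aditi controls Rowan.
Aditi holds 100% of Northlake, so Aditi controls Northlake.
Rowan and Northlake together hold 94% + 6% = 100% of Everline, so Aditi controls Everline.
In Windward, Aditi's side holds only 39%, not > 50%.
So Aditi does not control Windward.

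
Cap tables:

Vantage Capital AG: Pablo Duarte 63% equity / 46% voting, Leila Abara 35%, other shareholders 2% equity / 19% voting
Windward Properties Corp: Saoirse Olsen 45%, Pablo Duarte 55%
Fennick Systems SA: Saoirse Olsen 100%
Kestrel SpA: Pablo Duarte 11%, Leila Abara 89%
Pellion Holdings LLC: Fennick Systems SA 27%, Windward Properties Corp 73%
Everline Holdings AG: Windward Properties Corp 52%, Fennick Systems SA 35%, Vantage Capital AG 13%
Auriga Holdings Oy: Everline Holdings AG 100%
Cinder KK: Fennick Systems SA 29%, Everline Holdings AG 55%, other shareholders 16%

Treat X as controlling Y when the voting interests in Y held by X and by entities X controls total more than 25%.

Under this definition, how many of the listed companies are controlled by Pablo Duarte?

6

Pablo holds 46% of Vantage, so Pablo controls Vantage.
Pablo holds 55% of Windward, so Pablo controls Windward.
Windward holds 73% of Pellion, so Pablo controls Pellion.
Windward and Vantage together hold 52% + 13% = 65% of Everline, so Pablo controls Everline.
Everline holds 100% of Auriga, so Pablo controls Auriga.
Everline holds 55% of Cinder, so Pablo controls Cinder.
No other company's threshold is met.
Pablo controls 6 companies.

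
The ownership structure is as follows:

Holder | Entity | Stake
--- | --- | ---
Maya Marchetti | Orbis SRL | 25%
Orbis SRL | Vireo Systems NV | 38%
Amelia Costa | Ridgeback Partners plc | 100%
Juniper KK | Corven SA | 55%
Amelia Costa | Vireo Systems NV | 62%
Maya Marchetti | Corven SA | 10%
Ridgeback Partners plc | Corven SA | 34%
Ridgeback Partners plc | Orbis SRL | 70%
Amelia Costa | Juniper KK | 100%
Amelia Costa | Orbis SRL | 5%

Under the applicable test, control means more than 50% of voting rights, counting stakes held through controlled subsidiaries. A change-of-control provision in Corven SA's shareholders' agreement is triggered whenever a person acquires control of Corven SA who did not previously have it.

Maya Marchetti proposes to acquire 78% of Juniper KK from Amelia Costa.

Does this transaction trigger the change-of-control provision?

The purchase adds only to Maya's holdings (Amelia's stake shrinks), so Maya is the only person who could newly come to control Corven.
Maya's largest direct stake is 25% in Orbis, which does not meet the threshold, so Maya controls no company.
In Corven, Maya's side holds only 10%, not > 50%.
So before the transaction, Maya does not control Corven.
After the purchase, Maya holds 78% of Juniper directly, and Amelia's stake falls to 22%.
Maya holds 78% of Juniper, so Maya controls Juniper.
Juniper and Maya together hold 55% + 10% = 65% of Corven, so Maya controls Corven.
Maya did not control Corven before and does after, so the clause is triggered.

Yes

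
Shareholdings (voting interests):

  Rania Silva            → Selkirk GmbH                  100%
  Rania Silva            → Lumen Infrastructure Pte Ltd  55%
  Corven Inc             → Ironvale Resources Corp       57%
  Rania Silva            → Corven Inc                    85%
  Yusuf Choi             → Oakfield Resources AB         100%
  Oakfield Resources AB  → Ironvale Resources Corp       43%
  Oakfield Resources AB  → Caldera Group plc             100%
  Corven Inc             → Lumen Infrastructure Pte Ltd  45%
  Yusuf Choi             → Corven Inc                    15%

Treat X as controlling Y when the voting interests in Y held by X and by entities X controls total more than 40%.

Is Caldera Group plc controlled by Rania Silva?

Rania holds 85% of Corven, so Rania controls Corven.
Rania holds 100% of Selkirk, so Rania controls Selkirk.
Rania and Corven together hold 55% + 45% = 100% of Lumen, so Rania controls Lumen.
Corven holds 57% of Ironvale, so Rania controls Ironvale.
Neither Rania nor any entity Rania controls holds any voting interest in Caldera.
So Rania does not control Caldera.

No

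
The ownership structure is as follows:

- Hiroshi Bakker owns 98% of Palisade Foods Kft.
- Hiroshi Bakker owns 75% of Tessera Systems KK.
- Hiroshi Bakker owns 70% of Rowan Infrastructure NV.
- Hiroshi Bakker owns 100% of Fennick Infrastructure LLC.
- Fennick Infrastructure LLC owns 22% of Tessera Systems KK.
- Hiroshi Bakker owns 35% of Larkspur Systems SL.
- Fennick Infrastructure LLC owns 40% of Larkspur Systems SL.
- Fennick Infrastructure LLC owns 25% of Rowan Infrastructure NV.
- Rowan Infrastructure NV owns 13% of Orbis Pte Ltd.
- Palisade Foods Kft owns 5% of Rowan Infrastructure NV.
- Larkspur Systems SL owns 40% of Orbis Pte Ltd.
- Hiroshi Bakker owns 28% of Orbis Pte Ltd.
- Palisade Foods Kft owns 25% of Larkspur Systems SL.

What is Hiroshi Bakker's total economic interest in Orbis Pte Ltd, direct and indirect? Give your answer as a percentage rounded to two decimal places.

Hiroshi reaches Orbis along 7 paths.
Direct stake: 28% = 28%.
Via Palisade → Rowan: 98% × 5% × 13% = 0.637%.
Via Rowan: 70% × 13% = 9.1%.
Via Fennick → Rowan: 100% × 25% × 13% = 3.25%.
Via Fennick → Larkspur: 100% × 40% × 40% = 16%.
Via Larkspur: 35% × 40% = 14%.
Via Palisade → Larkspur: 98% × 25% × 40% = 9.8%.
Total: 28% + 0.637% + 9.1% + 3.25% + 16% + 14% + 9.8% = 80.787%.
Rounded: 80.79%.

80.79%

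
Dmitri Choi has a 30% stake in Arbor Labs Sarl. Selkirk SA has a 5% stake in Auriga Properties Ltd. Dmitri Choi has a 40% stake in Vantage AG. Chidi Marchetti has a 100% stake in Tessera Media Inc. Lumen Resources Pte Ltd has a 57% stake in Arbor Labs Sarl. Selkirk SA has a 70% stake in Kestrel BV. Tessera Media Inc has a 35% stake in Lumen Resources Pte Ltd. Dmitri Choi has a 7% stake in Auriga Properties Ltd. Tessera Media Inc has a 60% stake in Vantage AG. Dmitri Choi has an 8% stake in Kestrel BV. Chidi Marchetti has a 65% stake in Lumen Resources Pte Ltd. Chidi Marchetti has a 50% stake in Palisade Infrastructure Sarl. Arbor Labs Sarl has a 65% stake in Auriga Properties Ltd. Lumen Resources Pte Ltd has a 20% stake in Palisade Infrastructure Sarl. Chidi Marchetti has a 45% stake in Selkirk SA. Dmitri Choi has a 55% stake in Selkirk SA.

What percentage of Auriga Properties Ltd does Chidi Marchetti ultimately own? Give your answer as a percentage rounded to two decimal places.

Chidi reaches Auriga along 3 paths.
Via Tessera → Lumen → Arbor: 100% × 35% × 57% × 65% = 12.9675%.
Via Lumen → Arbor: 65% × 57% × 65% = 24.0825%.
Via Selkirk: 45% × 5% = 2.25%.
Total: 12.9675% + 24.0825% + 2.25% = 39.3%.
Rounded: 39.30%.

39.30%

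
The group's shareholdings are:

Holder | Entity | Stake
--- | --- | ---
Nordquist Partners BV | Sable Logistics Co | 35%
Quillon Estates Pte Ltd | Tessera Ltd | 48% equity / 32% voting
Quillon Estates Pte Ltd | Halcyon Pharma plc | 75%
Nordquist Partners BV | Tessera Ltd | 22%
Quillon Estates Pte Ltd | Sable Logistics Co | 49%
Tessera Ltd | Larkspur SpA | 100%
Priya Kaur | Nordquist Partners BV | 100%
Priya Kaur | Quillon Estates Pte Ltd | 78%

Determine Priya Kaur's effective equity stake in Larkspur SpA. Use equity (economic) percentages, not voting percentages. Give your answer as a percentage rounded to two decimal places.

Priya reaches Larkspur along 2 paths.
Via Nordquist → Tessera: 100% × 22% × 100% = 22%.
Via Quillon → Tessera: 78% × 48% × 100% = 37.44%.
Total: 22% + 37.44% = 59.44%.

59.44%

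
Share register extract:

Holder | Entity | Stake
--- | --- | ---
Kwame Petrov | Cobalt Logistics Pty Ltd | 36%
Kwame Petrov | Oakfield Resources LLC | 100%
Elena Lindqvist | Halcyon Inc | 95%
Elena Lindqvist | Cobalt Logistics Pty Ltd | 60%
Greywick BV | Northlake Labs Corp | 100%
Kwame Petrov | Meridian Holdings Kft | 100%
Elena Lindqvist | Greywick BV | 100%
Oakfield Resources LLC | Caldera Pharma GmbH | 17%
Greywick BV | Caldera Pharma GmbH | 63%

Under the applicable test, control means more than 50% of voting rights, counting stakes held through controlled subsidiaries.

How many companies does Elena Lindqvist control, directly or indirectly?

5

Elena holds 60% of Cobalt, so Elena controls Cobalt.
Elena holds 100% of Greywick, so Elena controls Greywick.
Greywick holds 63% of Caldera, so Elena controls Caldera.
Elena holds 95% of Halcyon, so Elena controls Halcyon.
Greywick holds 100% of Northlake, so Elena controls Northlake.
No other company's threshold is met.
Elena controls 5 companies.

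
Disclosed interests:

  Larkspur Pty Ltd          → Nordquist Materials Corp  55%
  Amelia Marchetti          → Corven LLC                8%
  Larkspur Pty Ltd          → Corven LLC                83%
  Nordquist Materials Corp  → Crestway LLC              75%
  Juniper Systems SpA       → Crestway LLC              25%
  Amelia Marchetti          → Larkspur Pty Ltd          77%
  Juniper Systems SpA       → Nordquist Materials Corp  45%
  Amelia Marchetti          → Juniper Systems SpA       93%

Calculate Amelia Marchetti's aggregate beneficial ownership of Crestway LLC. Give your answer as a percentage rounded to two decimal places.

86.40%

Amelia reaches Crestway along 3 paths.
Via Larkspur → Nordquist: 77% × 55% × 75% = 31.7625%.
Via Juniper → Nordquist: 93% × 45% × 75% = 31.3875%.
Via Juniper: 93% × 25% = 23.25%.
Total: 31.7625% + 31.3875% + 23.25% = 86.4%.
Rounded: 86.40%.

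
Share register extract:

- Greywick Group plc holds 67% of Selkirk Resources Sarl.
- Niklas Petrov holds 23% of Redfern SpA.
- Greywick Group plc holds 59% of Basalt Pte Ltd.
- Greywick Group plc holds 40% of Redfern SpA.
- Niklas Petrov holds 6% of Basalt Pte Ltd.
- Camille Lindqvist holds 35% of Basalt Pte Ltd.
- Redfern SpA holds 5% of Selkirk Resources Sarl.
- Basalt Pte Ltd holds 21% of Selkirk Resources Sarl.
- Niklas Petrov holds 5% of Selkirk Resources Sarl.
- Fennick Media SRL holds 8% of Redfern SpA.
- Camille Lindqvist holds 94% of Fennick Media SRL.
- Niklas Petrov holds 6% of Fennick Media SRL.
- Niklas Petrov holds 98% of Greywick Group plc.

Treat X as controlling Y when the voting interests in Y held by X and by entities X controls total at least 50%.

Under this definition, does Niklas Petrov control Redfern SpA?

Niklas holds 98% of Greywick, so Niklas controls Greywick.
Greywick and Niklas together hold 40% + 23% = 63% of Redfern, so Niklas controls Redfern.

Yes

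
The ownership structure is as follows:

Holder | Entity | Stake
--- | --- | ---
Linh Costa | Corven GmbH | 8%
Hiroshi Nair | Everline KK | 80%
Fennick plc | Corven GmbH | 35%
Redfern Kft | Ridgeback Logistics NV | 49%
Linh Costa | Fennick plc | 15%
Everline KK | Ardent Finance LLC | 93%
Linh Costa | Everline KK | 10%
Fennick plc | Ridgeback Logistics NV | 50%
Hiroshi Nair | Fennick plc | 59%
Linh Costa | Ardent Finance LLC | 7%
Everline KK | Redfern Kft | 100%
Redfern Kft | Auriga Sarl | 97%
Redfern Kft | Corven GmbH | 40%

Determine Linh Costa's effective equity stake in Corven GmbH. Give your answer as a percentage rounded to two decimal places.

17.25%

Linh reaches Corven along 3 paths.
Via Fennick: 15% × 35% = 5.25%.
Direct stake: 8% = 8%.
Via Everline → Redfern: 10% × 100% × 40% = 4%.
Total: 5.25% + 8% + 4% = 17.25%.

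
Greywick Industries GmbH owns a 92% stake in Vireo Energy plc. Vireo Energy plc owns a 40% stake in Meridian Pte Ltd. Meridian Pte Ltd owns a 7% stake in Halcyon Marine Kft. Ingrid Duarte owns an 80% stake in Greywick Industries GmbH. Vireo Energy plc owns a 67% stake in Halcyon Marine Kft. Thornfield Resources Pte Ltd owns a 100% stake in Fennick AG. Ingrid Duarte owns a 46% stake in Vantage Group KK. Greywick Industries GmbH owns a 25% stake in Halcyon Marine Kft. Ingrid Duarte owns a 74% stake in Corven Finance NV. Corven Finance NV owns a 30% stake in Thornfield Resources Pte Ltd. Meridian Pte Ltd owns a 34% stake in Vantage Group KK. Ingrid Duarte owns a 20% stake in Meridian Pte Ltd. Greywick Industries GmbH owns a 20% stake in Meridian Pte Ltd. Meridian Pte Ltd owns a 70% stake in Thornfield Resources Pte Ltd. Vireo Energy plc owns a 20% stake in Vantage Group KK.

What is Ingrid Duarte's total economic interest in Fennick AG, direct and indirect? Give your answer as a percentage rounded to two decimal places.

Ingrid reaches Fennick along 4 paths.
Via Meridian → Thornfield: 20% × 70% × 100% = 14%.
Via Greywick → Vireo → Meridian → Thornfield: 80% × 92% × 40% × 70% × 100% = 20.608%.
Via Greywick → Meridian → Thornfield: 80% × 20% × 70% × 100% = 11.2%.
Via Corven → Thornfield: 74% × 30% × 100% = 22.2%.
Total: 14% + 20.608% + 11.2% + 22.2% = 68.008%.
Rounded: 68.01%.

68.01%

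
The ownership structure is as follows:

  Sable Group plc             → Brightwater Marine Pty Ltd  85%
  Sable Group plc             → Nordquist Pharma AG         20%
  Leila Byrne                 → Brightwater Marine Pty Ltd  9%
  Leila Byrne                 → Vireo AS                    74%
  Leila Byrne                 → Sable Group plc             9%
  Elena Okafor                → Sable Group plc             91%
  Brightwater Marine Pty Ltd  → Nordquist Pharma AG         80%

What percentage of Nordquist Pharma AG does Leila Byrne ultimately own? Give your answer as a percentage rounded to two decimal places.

Leila reaches Nordquist along 3 paths.
Via Sable → Brightwater: 9% × 85% × 80% = 6.12%.
Via Brightwater: 9% × 80% = 7.2%.
Via Sable: 9% × 20% = 1.8%.
Total: 6.12% + 7.2% + 1.8% = 15.12%.

15.12%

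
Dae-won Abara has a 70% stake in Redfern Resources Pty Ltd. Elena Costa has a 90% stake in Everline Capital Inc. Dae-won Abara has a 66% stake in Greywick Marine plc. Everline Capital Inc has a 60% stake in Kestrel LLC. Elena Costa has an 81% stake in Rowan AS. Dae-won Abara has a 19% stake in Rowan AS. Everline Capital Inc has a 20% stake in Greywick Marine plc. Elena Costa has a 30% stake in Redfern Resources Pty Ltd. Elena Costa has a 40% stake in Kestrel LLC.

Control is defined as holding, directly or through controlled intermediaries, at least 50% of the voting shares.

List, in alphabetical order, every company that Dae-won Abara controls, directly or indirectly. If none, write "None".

Dae-won holds 70% of Redfern, so Dae-won controls Redfern.
Dae-won holds 66% of Greywick, so Dae-won controls Greywick.
No other company's threshold is met.

Greywick Marine plc, Redfern Resources Pty Ltd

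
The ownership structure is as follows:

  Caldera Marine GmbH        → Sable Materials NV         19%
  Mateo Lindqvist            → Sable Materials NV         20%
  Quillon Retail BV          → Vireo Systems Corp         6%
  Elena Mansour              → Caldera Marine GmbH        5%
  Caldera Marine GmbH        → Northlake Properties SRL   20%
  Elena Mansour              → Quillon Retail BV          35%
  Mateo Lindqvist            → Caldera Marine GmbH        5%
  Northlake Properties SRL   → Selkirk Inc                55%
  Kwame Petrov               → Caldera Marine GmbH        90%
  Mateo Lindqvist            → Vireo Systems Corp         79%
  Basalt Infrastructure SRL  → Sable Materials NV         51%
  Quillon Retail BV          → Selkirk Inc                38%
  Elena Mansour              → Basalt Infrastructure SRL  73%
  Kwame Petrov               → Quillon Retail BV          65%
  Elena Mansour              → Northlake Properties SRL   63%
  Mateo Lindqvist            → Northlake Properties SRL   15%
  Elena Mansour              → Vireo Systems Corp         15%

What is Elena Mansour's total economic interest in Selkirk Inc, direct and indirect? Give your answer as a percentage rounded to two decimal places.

Elena reaches Selkirk along 3 paths.
Via Quillon: 35% × 38% = 13.3%.
Via Northlake: 63% × 55% = 34.65%.
Via Caldera → Northlake: 5% × 20% × 55% = 0.55%.
Total: 13.3% + 34.65% + 0.55% = 48.5%.
Rounded: 48.50%.

48.50%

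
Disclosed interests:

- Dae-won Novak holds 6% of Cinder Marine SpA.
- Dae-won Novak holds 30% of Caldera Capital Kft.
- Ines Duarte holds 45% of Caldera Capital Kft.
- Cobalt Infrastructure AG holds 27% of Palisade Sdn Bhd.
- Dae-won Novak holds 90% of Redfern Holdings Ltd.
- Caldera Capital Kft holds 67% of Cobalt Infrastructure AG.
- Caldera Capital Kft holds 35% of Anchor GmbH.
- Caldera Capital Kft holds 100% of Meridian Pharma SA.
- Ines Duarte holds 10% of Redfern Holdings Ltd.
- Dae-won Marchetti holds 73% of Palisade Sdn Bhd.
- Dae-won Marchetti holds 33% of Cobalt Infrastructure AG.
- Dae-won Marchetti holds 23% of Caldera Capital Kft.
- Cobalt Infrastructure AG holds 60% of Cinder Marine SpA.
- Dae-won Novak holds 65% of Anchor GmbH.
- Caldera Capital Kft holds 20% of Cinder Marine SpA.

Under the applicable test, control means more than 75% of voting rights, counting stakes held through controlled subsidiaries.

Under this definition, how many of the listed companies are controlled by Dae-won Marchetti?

Dae-won Marchetti's largest direct stake is 73% in Palisade, which does not meet the threshold.
Dae-won Marchetti controls 0 companies.

0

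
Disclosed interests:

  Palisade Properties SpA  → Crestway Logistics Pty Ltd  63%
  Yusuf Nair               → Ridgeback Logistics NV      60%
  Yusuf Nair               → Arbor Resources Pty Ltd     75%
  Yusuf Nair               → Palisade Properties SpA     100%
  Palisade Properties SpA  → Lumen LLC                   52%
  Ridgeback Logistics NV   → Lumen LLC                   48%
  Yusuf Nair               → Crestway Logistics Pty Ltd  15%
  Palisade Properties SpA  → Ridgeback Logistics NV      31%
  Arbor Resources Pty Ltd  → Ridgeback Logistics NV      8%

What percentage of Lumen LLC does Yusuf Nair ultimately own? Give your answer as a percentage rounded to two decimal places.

Yusuf reaches Lumen along 4 paths.
Via Arbor → Ridgeback: 75% × 8% × 48% = 2.88%.
Via Ridgeback: 60% × 48% = 28.8%.
Via Palisade → Ridgeback: 100% × 31% × 48% = 14.88%.
Via Palisade: 100% × 52% = 52%.
Total: 2.88% + 28.8% + 14.88% + 52% = 98.56%.

98.56%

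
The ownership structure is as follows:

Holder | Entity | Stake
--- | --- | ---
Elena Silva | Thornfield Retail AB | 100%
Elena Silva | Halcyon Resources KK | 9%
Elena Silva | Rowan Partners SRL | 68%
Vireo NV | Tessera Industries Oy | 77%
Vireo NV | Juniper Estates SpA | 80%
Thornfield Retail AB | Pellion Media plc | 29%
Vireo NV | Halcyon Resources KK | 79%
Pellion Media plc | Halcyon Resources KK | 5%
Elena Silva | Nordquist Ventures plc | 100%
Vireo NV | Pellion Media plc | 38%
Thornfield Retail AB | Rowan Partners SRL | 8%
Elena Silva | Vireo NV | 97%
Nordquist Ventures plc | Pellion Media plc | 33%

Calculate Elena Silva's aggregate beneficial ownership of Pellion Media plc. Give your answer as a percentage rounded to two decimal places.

98.86%

Elena reaches Pellion along 3 paths.
Via Thornfield: 100% × 29% = 29%.
Via Vireo: 97% × 38% = 36.86%.
Via Nordquist: 100% × 33% = 33%.
Total: 29% + 36.86% + 33% = 98.86%.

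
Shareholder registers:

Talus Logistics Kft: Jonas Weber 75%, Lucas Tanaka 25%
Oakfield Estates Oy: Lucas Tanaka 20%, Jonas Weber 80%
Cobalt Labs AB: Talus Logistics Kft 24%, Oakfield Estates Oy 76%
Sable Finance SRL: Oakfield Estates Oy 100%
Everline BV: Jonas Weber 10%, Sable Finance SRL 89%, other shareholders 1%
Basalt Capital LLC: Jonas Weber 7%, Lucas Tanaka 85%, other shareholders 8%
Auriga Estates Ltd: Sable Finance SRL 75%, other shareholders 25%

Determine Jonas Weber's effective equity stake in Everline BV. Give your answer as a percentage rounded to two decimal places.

81.20%

Jonas reaches Everline along 2 paths.
Direct stake: 10% = 10%.
Via Oakfield → Sable: 80% × 100% × 89% = 71.2%.
Total: 10% + 71.2% = 81.2%.
Rounded: 81.20%.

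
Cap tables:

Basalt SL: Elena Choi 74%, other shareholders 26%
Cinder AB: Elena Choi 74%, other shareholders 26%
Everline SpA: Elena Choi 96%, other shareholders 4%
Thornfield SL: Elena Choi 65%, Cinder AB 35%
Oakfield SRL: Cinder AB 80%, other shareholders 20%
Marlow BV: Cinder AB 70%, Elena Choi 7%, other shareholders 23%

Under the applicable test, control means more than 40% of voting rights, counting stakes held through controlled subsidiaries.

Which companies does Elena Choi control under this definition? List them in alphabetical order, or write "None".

Basalt SL, Cinder AB, Everline SpA, Marlow BV, Oakfield SRL, Thornfield SL

Elena holds 74% of Basalt, so Elena controls Basalt.
Elena holds 74% of Cinder, so Elena controls Cinder.
Elena holds 96% of Everline, so Elena controls Everline.
Elena and Cinder together hold 65% + 35% = 100% of Thornfield, so Elena controls Thornfield.
Cinder holds 80% of Oakfield, so Elena controls Oakfield.
Cinder and Elena together hold 70% + 7% = 77% of Marlow, so Elena controls Marlow.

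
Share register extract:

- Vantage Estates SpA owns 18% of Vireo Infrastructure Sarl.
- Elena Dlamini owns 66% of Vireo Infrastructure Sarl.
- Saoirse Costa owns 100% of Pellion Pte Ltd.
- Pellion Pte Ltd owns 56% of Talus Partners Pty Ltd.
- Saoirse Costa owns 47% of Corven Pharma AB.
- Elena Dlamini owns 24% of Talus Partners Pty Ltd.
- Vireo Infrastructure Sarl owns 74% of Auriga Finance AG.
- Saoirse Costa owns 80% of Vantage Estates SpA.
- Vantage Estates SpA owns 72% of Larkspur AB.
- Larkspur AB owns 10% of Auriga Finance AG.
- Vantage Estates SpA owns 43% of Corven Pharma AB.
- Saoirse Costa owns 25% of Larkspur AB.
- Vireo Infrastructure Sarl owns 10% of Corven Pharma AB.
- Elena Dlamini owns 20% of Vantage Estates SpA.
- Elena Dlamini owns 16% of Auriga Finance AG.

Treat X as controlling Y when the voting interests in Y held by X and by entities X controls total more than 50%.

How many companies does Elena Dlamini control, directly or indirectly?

Elena holds 66% of Vireo, so Elena controls Vireo.
Elena and Vireo together hold 16% + 74% = 90% of Auriga, so Elena controls Auriga.
No other company's threshold is met.
Elena controls 2 companies.

2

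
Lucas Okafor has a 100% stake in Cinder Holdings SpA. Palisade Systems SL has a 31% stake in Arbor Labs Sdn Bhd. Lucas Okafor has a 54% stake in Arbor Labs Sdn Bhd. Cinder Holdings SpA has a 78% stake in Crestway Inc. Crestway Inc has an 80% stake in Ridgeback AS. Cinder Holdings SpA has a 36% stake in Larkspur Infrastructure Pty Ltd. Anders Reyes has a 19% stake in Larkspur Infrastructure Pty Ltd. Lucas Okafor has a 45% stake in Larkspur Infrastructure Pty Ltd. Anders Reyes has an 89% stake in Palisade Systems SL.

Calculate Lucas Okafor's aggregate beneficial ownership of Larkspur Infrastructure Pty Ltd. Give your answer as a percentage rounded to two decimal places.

Lucas reaches Larkspur along 2 paths.
Direct stake: 45% = 45%.
Via Cinder: 100% × 36% = 36%.
Total: 45% + 36% = 81%.
Rounded: 81.00%.

81.00%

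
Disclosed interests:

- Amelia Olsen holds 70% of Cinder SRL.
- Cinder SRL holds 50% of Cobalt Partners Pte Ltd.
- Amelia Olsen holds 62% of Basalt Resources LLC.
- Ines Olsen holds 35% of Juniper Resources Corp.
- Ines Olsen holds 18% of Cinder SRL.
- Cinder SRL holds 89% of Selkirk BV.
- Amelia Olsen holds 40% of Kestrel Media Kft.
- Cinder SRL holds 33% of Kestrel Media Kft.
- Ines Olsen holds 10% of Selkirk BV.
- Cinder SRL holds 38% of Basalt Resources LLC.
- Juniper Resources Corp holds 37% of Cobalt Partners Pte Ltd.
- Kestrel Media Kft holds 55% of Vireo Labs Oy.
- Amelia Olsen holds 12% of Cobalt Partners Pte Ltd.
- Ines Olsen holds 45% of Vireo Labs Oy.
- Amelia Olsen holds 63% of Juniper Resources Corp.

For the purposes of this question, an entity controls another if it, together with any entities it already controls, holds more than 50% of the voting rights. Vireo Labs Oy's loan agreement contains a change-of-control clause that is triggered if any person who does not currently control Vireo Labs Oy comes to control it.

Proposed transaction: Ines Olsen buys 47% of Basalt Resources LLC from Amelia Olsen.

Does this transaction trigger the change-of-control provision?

No

The purchase adds only to Ines's holdings (Amelia's stake shrinks), so Ines is the only person who could newly come to control Vireo.
Ines's largest direct stake is 45% in Vireo, which does not meet the threshold, so Ines controls no company.
In Vireo, Ines's side holds only 45%, not > 50%.
So before the transaction, Ines does not control Vireo.
After the purchase, Ines holds 47% of Basalt directly, and Amelia's stake falls to 15%.
Ines's side now holds 47% of Basalt, not > 50%, so Ines still does not control Basalt.
After the transaction, Ines's side holds 45% of Vireo, not > 50%, so Ines still does not control Vireo.
No new person acquires control, so the clause is not triggered.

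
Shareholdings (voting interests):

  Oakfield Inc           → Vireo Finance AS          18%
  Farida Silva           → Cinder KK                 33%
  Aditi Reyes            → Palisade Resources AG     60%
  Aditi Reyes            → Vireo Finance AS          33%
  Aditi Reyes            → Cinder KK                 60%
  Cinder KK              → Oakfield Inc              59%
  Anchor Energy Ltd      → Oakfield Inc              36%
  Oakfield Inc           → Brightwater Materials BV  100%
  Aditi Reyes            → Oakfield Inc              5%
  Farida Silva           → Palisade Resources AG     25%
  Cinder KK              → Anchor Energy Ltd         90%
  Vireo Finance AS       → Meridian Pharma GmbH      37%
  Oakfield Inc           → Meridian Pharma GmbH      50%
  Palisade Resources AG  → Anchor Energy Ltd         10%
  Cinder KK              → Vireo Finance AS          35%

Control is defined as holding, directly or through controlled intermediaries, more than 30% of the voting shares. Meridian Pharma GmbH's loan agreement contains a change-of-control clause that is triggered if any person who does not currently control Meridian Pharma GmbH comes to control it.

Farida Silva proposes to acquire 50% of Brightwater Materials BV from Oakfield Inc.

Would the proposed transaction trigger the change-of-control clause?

The purchase adds only to Farida's holdings (Oakfield's stake shrinks), so Farida is the only person who could newly come to control Meridian.
Farida holds 33% of Cinder, so Farida controls Cinder.
Cinder holds 90% of Anchor, so Farida controls Anchor.
Anchor and Cinder together hold 36% + 59% = 95% of Oakfield, so Farida controls Oakfield.
Cinder and Oakfield together hold 35% + 18% = 53% of Vireo, so Farida controls Vireo.
Oakfield and Vireo together hold 50% + 37% = 87% of Meridian, so Farida controls Meridian.
So Farida already controls Meridian before the transaction.
After the purchase, Farida holds 50% of Brightwater directly, and Oakfield's stake falls to 50%.
Farida controlled Meridian already, so this is not a new person acquiring control; every other person's position is unchanged or reduced.
No new person acquires control, so the clause is not triggered.

No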